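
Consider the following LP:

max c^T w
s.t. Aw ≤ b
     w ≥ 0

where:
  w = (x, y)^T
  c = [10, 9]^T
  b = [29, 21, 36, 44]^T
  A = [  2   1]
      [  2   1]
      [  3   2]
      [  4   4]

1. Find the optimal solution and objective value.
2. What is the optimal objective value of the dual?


1. x = 10, y = 1, z = 109
2. 109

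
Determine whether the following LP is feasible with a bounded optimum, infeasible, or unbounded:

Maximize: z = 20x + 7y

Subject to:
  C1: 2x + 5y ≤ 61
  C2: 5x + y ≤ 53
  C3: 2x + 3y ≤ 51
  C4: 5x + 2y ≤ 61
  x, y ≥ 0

Feasible with a bounded optimal solution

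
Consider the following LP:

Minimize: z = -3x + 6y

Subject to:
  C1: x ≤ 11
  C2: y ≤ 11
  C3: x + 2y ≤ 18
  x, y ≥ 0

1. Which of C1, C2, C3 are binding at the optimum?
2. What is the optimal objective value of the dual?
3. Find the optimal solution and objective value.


1. C1
2. -33
3. x = 11, y = 0, z = -33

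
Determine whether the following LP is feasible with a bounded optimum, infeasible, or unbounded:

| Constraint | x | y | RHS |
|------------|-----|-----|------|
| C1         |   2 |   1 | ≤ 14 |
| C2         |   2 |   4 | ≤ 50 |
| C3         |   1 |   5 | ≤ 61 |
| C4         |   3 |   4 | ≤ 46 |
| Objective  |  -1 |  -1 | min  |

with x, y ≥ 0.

Feasible with a bounded optimal solution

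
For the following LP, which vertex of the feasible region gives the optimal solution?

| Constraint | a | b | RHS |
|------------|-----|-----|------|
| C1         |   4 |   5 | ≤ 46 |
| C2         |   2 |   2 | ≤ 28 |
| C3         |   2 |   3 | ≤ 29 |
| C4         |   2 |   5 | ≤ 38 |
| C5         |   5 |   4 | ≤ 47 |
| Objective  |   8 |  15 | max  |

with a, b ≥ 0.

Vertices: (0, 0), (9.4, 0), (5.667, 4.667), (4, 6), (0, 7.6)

Evaluate the objective at each vertex of the feasible region:
  z(0, 0) = 0
  z(9.4, 0) = 75.2
  z(5.667, 4.667) = 115.3
  z(4, 6) = 122  ←
  z(0, 7.6) = 114
The maximum is at a = 4, b = 6.

(4, 6)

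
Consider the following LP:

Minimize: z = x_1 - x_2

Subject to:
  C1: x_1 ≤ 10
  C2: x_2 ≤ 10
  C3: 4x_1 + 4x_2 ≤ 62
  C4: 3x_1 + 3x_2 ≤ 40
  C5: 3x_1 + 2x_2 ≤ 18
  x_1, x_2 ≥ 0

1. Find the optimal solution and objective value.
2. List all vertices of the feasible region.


1. x_1 = 0, x_2 = 9, z = -9
2. (0, 0), (6, 0), (0, 9)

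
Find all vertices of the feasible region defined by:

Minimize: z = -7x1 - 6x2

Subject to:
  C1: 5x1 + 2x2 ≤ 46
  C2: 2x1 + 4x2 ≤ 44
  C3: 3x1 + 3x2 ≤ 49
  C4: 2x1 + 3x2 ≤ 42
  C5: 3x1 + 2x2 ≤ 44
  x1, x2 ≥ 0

(0, 0), (9.2, 0), (6, 8), (0, 11)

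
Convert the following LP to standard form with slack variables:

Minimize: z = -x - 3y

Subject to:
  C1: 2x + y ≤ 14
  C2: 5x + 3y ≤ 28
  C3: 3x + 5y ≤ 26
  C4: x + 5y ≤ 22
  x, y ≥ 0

min z = -x - 3y

s.t.
  2x + y + s1 = 14
  5x + 3y + s2 = 28
  3x + 5y + s3 = 26
  x + 5y + s4 = 22
  x, y, s1, s2, s3, s4 ≥ 0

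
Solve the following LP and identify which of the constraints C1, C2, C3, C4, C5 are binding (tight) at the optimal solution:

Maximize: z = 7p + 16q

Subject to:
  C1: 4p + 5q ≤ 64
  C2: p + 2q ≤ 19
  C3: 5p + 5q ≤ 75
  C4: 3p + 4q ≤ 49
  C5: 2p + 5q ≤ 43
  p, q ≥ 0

At p = 9, q = 5, compute slack b - a·x for each constraint:
  C1: 64 − 61 = 3  (slack)
  C2: 19 − 19 = 0  (binding)
  C3: 75 − 70 = 5  (slack)
  C4: 49 − 47 = 2  (slack)
  C5: 43 − 43 = 0  (binding)

Optimal: p = 9, q = 5
Binding: C2, C5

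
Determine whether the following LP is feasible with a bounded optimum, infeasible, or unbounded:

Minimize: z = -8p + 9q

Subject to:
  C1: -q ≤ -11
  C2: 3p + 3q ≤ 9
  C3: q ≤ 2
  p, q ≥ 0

Infeasible (no feasible solution exists)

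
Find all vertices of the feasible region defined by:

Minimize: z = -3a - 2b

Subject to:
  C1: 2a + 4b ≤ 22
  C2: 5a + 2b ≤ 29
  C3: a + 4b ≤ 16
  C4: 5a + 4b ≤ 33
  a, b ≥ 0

(0, 0), (5.8, 0), (5, 2), (4.25, 2.938), (0, 4)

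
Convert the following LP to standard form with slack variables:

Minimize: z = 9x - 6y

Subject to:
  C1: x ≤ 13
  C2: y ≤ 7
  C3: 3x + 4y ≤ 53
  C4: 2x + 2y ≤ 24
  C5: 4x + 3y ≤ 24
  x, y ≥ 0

min z = 9x - 6y

s.t.
  x + s1 = 13
  y + s2 = 7
  3x + 4y + s3 = 53
  2x + 2y + s4 = 24
  4x + 3y + s5 = 24
  x, y, s1, s2, s3, s4, s5 ≥ 0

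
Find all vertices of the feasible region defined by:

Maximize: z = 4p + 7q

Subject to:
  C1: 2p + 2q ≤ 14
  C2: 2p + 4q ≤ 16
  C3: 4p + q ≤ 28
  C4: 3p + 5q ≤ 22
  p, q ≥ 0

(0, 0), (7, 0), (6.5, 0.5), (4, 2), (0, 4)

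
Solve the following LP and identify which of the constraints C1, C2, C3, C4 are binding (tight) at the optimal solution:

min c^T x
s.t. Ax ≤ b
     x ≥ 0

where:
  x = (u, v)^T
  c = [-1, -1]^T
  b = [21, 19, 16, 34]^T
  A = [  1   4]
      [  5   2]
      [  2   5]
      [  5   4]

At u = 3, v = 2, compute slack b - a·x for each constraint:
  C1: 21 − 11 = 10  (slack)
  C2: 19 − 19 = 0  (binding)
  C3: 16 − 16 = 0  (binding)
  C4: 34 − 23 = 11  (slack)

Optimal: u = 3, v = 2
Binding: C2, C3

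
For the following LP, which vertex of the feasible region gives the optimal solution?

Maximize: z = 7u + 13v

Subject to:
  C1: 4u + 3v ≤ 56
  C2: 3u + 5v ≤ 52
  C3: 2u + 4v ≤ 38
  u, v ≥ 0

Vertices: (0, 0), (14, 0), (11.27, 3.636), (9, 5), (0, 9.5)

Evaluate the objective at each vertex of the feasible region:
  z(0, 0) = 0
  z(14, 0) = 98
  z(11.27, 3.636) = 126.2
  z(9, 5) = 128  ←
  z(0, 9.5) = 123.5
The maximum is at u = 9, v = 5.

(9, 5)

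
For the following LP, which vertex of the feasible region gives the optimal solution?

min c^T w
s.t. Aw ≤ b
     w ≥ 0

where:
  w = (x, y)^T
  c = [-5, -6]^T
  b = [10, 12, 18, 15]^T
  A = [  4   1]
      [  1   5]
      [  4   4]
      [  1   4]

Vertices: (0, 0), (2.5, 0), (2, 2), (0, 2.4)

Evaluate the objective at each vertex of the feasible region:
  z(0, 0) = 0
  z(2.5, 0) = -12.5
  z(2, 2) = -22  ←
  z(0, 2.4) = -14.4
The minimum is at x = 2, y = 2.

(2, 2)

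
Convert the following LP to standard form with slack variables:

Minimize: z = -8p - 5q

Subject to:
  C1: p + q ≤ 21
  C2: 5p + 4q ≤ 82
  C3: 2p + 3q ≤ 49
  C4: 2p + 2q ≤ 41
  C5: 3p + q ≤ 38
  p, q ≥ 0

min z = -8p - 5q

s.t.
  p + q + s1 = 21
  5p + 4q + s2 = 82
  2p + 3q + s3 = 49
  2p + 2q + s4 = 41
  3p + q + s5 = 38
  p, q, s1, s2, s3, s4, s5 ≥ 0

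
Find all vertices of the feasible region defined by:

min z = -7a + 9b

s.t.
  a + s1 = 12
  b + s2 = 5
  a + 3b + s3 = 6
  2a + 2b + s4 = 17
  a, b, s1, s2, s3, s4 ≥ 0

(0, 0), (6, 0), (0, 2)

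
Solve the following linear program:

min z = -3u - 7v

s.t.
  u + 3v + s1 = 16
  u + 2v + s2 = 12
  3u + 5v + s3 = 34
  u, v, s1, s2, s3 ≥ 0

Evaluate the objective at each vertex of the feasible region:
  z(0, 0) = 0
  z(11.33, 0) = -34
  z(8, 2) = -38
  z(4, 4) = -40  ←
  z(0, 5.333) = -37.33
The minimum is at u = 4, v = 4.

u = 4, v = 4, z = -40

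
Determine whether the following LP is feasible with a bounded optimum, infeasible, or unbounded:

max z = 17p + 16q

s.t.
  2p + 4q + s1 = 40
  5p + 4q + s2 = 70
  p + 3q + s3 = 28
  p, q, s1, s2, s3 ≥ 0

Feasible with a bounded optimal solution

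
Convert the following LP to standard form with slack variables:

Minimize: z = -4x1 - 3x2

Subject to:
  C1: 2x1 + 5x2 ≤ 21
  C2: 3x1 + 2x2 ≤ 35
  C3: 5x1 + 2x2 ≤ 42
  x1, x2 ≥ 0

min z = -4x1 - 3x2

s.t.
  2x1 + 5x2 + s1 = 21
  3x1 + 2x2 + s2 = 35
  5x1 + 2x2 + s3 = 42
  x1, x2, s1, s2, s3 ≥ 0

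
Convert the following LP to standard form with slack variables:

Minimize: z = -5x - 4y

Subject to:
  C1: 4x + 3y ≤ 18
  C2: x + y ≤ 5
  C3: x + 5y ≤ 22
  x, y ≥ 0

min z = -5x - 4y

s.t.
  4x + 3y + s1 = 18
  x + y + s2 = 5
  x + 5y + s3 = 22
  x, y, s1, s2, s3 ≥ 0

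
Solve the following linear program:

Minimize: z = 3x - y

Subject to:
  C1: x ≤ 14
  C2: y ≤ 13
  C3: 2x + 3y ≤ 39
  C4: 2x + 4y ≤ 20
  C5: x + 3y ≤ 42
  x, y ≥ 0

Evaluate the objective at each vertex of the feasible region:
  z(0, 0) = 0
  z(10, 0) = 30
  z(0, 5) = -5  ←
The minimum is at x = 0, y = 5.

x = 0, y = 5, z = -5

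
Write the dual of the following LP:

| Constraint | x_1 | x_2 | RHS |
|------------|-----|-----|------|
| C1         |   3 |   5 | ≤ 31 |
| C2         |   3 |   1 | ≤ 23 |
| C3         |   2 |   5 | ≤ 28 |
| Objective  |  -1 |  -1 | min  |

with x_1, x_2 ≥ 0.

Primal min cᵀx s.t. Ax ≤ b, x ≥ 0  →  Dual max −bᵀy s.t. Aᵀy ≥ −c, y ≥ 0.

Maximize: z = -31y1 - 23y2 - 28y3

Subject to:
  3y1 + 3y2 + 2y3 ≥ 1
  5y1 + y2 + 5y3 ≥ 1
  y1, y2, y3 ≥ 0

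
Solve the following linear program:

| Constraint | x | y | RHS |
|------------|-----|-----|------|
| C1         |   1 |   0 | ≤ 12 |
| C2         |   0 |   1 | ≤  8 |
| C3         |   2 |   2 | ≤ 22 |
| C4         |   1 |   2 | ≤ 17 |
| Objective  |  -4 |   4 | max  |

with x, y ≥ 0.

Evaluate the objective at each vertex of the feasible region:
  z(0, 0) = 0
  z(11, 0) = -44
  z(5, 6) = 4
  z(1, 8) = 28
  z(0, 8) = 32  ←
The maximum is at x = 0, y = 8.

x = 0, y = 8, z = 32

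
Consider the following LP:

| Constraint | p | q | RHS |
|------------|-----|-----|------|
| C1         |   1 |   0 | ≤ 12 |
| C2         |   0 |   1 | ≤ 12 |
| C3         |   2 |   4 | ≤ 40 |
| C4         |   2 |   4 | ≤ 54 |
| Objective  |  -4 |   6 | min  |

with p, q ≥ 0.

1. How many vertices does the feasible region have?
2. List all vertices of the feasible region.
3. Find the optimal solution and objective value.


1. 4
2. (0, 0), (12, 0), (12, 4), (0, 10)
3. p = 12, q = 0, z = -48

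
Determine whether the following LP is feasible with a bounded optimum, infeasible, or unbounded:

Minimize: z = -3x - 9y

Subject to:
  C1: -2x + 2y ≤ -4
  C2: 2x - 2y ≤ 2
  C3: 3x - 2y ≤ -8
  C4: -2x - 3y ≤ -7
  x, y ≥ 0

Infeasible (no feasible solution exists)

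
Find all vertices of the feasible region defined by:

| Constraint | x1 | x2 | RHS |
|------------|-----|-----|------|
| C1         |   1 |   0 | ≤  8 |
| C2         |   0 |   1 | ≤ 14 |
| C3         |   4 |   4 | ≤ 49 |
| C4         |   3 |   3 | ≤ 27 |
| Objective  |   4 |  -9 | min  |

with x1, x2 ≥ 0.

(0, 0), (8, 0), (8, 1), (0, 9)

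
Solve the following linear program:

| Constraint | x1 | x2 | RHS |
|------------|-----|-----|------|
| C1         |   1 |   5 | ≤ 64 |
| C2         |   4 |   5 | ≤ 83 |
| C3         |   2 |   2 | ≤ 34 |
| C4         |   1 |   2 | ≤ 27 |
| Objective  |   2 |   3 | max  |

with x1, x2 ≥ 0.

Evaluate the objective at each vertex of the feasible region:
  z(0, 0) = 0
  z(17, 0) = 34
  z(7, 10) = 44  ←
  z(2.333, 12.33) = 41.67
  z(0, 12.8) = 38.4
The maximum is at x1 = 7, x2 = 10.

x1 = 7, x2 = 10, z = 44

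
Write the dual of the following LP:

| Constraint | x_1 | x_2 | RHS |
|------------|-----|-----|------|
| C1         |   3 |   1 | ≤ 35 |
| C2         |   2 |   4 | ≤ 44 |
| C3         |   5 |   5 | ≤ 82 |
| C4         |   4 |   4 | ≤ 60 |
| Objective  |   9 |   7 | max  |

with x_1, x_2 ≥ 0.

Primal max cᵀx s.t. Ax ≤ b, x ≥ 0  →  Dual min bᵀy s.t. Aᵀy ≥ c, y ≥ 0.

Minimize: z = 35y1 + 44y2 + 82y3 + 60y4

Subject to:
  3y1 + 2y2 + 5y3 + 4y4 ≥ 9
  y1 + 4y2 + 5y3 + 4y4 ≥ 7
  y1, y2, y3, y4 ≥ 0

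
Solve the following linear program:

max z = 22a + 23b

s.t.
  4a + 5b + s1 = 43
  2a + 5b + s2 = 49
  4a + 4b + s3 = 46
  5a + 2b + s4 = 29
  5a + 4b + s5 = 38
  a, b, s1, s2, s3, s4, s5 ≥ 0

Evaluate the objective at each vertex of the feasible region:
  z(0, 0) = 0
  z(5.8, 0) = 127.6
  z(4, 4.5) = 191.5
  z(2, 7) = 205  ←
  z(0, 8.6) = 197.8
The maximum is at a = 2, b = 7.

a = 2, b = 7, z = 205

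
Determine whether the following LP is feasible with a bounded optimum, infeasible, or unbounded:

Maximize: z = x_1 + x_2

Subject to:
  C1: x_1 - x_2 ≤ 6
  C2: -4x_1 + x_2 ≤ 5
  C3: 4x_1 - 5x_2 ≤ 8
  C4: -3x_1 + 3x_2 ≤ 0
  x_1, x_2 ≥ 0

Unbounded (objective can increase without bound)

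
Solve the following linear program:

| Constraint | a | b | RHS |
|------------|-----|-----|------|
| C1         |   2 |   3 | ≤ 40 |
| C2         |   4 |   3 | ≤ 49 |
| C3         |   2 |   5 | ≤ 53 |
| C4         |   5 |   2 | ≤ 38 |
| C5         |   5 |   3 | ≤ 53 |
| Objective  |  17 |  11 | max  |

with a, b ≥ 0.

Evaluate the objective at each vertex of the feasible region:
  z(0, 0) = 0
  z(7.6, 0) = 129.2
  z(4, 9) = 167  ←
  z(0, 10.6) = 116.6
The maximum is at a = 4, b = 9.

a = 4, b = 9, z = 167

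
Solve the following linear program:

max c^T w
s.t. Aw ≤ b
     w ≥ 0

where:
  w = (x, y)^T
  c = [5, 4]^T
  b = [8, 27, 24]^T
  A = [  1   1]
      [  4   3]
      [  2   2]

Evaluate the objective at each vertex of the feasible region:
  z(0, 0) = 0
  z(6.75, 0) = 33.75
  z(3, 5) = 35  ←
  z(0, 8) = 32
The maximum is at x = 3, y = 5.

x = 3, y = 5, z = 35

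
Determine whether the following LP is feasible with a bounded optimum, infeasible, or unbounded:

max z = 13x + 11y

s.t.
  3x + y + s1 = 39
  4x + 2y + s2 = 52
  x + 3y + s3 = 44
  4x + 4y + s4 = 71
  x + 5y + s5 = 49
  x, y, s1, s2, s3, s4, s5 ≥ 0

Feasible with a bounded optimal solution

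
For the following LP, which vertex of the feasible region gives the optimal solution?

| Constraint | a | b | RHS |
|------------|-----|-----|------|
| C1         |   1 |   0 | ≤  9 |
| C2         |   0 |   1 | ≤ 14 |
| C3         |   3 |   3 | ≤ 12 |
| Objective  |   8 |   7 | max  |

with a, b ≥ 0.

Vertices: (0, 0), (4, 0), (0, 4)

Evaluate the objective at each vertex of the feasible region:
  z(0, 0) = 0
  z(4, 0) = 32  ←
  z(0, 4) = 28
The maximum is at a = 4, b = 0.

(4, 0)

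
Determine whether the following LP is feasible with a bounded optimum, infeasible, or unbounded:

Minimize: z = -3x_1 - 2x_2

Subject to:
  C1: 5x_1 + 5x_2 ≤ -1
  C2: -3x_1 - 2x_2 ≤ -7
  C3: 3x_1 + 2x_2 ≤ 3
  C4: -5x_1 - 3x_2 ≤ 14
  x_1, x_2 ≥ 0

Infeasible (no feasible solution exists)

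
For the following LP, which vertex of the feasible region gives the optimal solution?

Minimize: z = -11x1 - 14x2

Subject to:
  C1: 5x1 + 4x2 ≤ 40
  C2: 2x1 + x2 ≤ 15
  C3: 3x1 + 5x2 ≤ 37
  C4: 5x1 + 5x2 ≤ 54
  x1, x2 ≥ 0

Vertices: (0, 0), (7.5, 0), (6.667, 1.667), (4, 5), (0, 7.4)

Evaluate the objective at each vertex of the feasible region:
  z(0, 0) = 0
  z(7.5, 0) = -82.5
  z(6.667, 1.667) = -96.67
  z(4, 5) = -114  ←
  z(0, 7.4) = -103.6
The minimum is at x1 = 4, x2 = 5.

(4, 5)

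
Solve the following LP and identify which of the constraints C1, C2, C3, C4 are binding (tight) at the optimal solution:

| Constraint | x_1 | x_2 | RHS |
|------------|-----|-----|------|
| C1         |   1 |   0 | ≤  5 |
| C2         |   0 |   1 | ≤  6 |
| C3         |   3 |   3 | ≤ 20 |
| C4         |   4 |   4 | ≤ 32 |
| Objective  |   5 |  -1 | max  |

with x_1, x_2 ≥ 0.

At x_1 = 5, x_2 = 0, compute slack b - a·x for each constraint:
  C1: 5 − 5 = 0  (binding)
  C2: 6 − 0 = 6  (slack)
  C3: 20 − 15 = 5  (slack)
  C4: 32 − 20 = 12  (slack)

Optimal: x_1 = 5, x_2 = 0
Binding: C1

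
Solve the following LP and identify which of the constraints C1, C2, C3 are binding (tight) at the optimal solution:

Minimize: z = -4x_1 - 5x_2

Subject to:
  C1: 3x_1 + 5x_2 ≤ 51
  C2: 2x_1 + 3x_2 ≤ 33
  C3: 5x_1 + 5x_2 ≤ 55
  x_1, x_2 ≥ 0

At x_1 = 2, x_2 = 9, compute slack b - a·x for each constraint:
  C1: 51 − 51 = 0  (binding)
  C2: 33 − 31 = 2  (slack)
  C3: 55 − 55 = 0  (binding)

Optimal: x_1 = 2, x_2 = 9
Binding: C1, C3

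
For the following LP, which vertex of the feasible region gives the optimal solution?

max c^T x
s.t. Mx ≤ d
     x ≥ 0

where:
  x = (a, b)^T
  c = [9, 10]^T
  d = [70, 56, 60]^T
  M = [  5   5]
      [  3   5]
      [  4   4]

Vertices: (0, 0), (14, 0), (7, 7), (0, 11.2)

Evaluate the objective at each vertex of the feasible region:
  z(0, 0) = 0
  z(14, 0) = 126
  z(7, 7) = 133  ←
  z(0, 11.2) = 112
The maximum is at a = 7, b = 7.

(7, 7)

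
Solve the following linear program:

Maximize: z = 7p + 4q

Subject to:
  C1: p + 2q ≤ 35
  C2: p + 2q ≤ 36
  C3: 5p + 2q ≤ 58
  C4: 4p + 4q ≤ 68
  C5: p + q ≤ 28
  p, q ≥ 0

Evaluate the objective at each vertex of the feasible region:
  z(0, 0) = 0
  z(11.6, 0) = 81.2
  z(8, 9) = 92  ←
  z(0, 17) = 68
The maximum is at p = 8, q = 9.

p = 8, q = 9, z = 92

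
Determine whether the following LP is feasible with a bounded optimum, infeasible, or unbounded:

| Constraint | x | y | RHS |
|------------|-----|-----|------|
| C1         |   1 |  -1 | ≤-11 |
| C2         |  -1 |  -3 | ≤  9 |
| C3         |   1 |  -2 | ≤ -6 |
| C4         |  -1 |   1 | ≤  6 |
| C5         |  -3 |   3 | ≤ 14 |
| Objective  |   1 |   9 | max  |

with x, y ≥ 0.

Infeasible (no feasible solution exists)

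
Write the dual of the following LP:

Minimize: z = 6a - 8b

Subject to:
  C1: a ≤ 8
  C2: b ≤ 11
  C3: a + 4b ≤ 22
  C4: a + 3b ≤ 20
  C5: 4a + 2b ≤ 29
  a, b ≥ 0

Primal min cᵀx s.t. Ax ≤ b, x ≥ 0  →  Dual max −bᵀy s.t. Aᵀy ≥ −c, y ≥ 0.

Maximize: z = -8y1 - 11y2 - 22y3 - 20y4 - 29y5

Subject to:
  y1 + y3 + y4 + 4y5 ≥ -6
  y2 + 4y3 + 3y4 + 2y5 ≥ 8
  y1, y2, y3, y4, y5 ≥ 0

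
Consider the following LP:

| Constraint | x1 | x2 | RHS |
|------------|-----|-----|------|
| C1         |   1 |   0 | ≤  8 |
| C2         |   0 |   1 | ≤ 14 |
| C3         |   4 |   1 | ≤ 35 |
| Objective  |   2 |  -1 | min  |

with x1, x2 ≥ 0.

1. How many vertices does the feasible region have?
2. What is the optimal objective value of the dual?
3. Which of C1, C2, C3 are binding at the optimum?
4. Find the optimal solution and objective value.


1. 5
2. -14
3. C2
4. x1 = 0, x2 = 14, z = -14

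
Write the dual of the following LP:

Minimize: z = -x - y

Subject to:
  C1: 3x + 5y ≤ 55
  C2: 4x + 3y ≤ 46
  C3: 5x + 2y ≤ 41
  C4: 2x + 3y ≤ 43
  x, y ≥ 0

Primal min cᵀx s.t. Ax ≤ b, x ≥ 0  →  Dual max −bᵀy s.t. Aᵀy ≥ −c, y ≥ 0.

Maximize: z = -55y1 - 46y2 - 41y3 - 43y4

Subject to:
  3y1 + 4y2 + 5y3 + 2y4 ≥ 1
  5y1 + 3y2 + 2y3 + 3y4 ≥ 1
  y1, y2, y3, y4 ≥ 0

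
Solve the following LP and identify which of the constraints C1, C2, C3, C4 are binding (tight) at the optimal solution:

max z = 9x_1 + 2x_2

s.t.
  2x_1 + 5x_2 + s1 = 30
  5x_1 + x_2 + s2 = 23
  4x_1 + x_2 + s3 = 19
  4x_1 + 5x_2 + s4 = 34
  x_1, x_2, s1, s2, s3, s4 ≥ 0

At x_1 = 4, x_2 = 3, compute slack b - a·x for each constraint:
  C1: 30 − 23 = 7  (slack)
  C2: 23 − 23 = 0  (binding)
  C3: 19 − 19 = 0  (binding)
  C4: 34 − 31 = 3  (slack)

Optimal: x_1 = 4, x_2 = 3
Binding: C2, C3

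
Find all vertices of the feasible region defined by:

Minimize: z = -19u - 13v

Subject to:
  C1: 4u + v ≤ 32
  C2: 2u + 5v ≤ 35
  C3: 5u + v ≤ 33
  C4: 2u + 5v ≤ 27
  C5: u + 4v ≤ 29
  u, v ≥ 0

(0, 0), (6.6, 0), (6, 3), (0, 5.4)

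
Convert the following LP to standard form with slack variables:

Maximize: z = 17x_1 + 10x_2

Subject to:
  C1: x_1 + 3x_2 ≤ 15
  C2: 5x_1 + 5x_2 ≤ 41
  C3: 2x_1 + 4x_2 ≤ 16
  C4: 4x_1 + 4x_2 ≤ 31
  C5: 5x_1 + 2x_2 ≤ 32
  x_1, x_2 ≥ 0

max z = 17x_1 + 10x_2

s.t.
  x_1 + 3x_2 + s1 = 15
  5x_1 + 5x_2 + s2 = 41
  2x_1 + 4x_2 + s3 = 16
  4x_1 + 4x_2 + s4 = 31
  5x_1 + 2x_2 + s5 = 32
  x_1, x_2, s1, s2, s3, s4, s5 ≥ 0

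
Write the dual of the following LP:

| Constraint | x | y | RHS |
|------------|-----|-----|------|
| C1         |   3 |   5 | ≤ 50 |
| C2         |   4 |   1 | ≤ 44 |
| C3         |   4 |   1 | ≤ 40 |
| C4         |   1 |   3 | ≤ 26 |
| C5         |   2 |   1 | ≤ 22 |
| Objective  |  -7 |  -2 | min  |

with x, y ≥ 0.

Primal min cᵀx s.t. Ax ≤ b, x ≥ 0  →  Dual max −bᵀy s.t. Aᵀy ≥ −c, y ≥ 0.

Maximize: z = -50y1 - 44y2 - 40y3 - 26y4 - 22y5

Subject to:
  3y1 + 4y2 + 4y3 + y4 + 2y5 ≥ 7
  5y1 + y2 + y3 + 3y4 + y5 ≥ 2
  y1, y2, y3, y4, y5 ≥ 0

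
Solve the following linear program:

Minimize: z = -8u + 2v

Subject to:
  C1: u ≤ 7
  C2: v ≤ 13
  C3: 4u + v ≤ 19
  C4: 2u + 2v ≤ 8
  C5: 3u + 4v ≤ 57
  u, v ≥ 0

Evaluate the objective at each vertex of the feasible region:
  z(0, 0) = 0
  z(4, 0) = -32  ←
  z(0, 4) = 8
The minimum is at u = 4, v = 0.

u = 4, v = 0, z = -32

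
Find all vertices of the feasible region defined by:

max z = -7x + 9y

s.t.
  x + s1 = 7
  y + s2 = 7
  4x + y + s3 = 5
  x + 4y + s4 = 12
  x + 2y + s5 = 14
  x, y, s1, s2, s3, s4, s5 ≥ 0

(0, 0), (1.25, 0), (0.5333, 2.867), (0, 3)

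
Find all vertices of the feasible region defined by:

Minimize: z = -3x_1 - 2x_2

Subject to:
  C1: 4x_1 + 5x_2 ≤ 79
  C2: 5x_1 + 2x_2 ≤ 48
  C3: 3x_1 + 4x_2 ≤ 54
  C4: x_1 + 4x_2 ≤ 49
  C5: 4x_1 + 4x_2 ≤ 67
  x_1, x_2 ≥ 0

(0, 0), (9.6, 0), (6, 9), (2.5, 11.62), (0, 12.25)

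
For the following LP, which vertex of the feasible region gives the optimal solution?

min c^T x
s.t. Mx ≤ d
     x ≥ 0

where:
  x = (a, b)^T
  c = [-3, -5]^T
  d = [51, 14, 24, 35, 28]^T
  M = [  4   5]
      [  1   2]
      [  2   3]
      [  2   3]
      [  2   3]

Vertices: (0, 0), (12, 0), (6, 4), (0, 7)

Evaluate the objective at each vertex of the feasible region:
  z(0, 0) = 0
  z(12, 0) = -36
  z(6, 4) = -38  ←
  z(0, 7) = -35
The minimum is at a = 6, b = 4.

(6, 4)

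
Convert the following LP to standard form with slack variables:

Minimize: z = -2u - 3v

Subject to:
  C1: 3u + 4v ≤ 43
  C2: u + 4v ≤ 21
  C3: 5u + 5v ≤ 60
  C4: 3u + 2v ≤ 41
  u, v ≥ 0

min z = -2u - 3v

s.t.
  3u + 4v + s1 = 43
  u + 4v + s2 = 21
  5u + 5v + s3 = 60
  3u + 2v + s4 = 41
  u, v, s1, s2, s3, s4 ≥ 0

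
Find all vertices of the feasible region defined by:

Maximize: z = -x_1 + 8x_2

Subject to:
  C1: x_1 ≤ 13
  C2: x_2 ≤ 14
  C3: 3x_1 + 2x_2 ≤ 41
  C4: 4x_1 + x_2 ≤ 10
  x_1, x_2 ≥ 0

(0, 0), (2.5, 0), (0, 10)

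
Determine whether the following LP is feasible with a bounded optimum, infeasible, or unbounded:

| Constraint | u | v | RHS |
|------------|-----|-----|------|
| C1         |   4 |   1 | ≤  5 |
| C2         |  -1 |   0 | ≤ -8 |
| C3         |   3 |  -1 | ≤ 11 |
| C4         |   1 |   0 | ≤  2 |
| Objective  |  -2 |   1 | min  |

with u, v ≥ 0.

Infeasible (no feasible solution exists)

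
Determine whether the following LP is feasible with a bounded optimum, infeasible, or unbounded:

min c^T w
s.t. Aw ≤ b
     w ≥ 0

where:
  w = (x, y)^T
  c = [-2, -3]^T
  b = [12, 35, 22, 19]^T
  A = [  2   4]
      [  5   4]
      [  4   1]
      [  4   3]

Feasible with a bounded optimal solution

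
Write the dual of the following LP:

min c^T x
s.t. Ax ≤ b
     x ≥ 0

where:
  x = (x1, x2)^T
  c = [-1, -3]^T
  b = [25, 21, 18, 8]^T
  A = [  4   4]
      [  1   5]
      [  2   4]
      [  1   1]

Primal min cᵀx s.t. Ax ≤ b, x ≥ 0  →  Dual max −bᵀy s.t. Aᵀy ≥ −c, y ≥ 0.

Maximize: z = -25y1 - 21y2 - 18y3 - 8y4

Subject to:
  4y1 + y2 + 2y3 + y4 ≥ 1
  4y1 + 5y2 + 4y3 + y4 ≥ 3
  y1, y2, y3, y4 ≥ 0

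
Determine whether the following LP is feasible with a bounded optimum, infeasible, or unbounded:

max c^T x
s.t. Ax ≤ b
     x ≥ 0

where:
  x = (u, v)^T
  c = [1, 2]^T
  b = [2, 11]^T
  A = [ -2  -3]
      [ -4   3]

Unbounded (objective can increase without bound)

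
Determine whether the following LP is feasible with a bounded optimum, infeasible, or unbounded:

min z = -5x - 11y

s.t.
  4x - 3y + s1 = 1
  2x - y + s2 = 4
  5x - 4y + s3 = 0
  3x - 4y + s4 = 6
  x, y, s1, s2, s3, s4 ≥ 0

Unbounded (objective can decrease without bound)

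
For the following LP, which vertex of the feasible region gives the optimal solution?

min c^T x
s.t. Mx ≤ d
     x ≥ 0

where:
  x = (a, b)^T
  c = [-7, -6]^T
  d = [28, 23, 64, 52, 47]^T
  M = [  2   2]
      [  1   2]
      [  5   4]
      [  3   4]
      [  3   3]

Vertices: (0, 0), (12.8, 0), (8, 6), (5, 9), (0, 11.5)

Evaluate the objective at each vertex of the feasible region:
  z(0, 0) = 0
  z(12.8, 0) = -89.6
  z(8, 6) = -92  ←
  z(5, 9) = -89
  z(0, 11.5) = -69
The minimum is at a = 8, b = 6.

(8, 6)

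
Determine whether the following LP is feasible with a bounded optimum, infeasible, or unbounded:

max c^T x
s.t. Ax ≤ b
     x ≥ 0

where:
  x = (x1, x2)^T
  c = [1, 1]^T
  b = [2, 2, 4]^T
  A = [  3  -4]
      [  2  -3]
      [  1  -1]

Unbounded (objective can increase without bound)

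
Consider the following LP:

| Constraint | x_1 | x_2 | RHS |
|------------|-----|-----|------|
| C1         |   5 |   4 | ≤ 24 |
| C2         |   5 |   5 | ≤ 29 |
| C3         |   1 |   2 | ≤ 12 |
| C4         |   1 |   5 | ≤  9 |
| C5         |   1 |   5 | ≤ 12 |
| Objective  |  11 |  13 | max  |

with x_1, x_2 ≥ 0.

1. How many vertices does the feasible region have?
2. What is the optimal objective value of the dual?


1. 4
2. 57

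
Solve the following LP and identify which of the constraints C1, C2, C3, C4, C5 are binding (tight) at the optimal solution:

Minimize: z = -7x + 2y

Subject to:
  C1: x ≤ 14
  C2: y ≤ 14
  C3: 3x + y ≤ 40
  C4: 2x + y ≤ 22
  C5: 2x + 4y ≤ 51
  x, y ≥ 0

At x = 11, y = 0, compute slack b - a·x for each constraint:
  C1: 14 − 11 = 3  (slack)
  C2: 14 − 0 = 14  (slack)
  C3: 40 − 33 = 7  (slack)
  C4: 22 − 22 = 0  (binding)
  C5: 51 − 22 = 29  (slack)

Optimal: x = 11, y = 0
Binding: C4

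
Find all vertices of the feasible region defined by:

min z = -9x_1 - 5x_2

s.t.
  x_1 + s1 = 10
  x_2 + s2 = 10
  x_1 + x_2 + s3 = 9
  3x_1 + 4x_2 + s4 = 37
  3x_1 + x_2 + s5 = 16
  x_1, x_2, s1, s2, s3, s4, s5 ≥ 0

(0, 0), (5.333, 0), (3.5, 5.5), (0, 9)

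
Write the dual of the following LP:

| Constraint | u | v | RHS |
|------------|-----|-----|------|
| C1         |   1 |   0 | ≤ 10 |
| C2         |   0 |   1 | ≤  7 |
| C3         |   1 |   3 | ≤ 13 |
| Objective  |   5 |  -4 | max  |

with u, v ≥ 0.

Primal max cᵀx s.t. Ax ≤ b, x ≥ 0  →  Dual min bᵀy s.t. Aᵀy ≥ c, y ≥ 0.

Minimize: z = 10y1 + 7y2 + 13y3

Subject to:
  y1 + y3 ≥ 5
  y2 + 3y3 ≥ -4
  y1, y2, y3 ≥ 0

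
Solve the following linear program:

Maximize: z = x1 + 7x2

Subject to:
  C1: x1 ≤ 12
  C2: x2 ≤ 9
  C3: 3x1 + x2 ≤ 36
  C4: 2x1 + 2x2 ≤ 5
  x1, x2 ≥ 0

Evaluate the objective at each vertex of the feasible region:
  z(0, 0) = 0
  z(2.5, 0) = 2.5
  z(0, 2.5) = 17.5  ←
The maximum is at x1 = 0, x2 = 2.5.

x1 = 0, x2 = 2.5, z = 17.5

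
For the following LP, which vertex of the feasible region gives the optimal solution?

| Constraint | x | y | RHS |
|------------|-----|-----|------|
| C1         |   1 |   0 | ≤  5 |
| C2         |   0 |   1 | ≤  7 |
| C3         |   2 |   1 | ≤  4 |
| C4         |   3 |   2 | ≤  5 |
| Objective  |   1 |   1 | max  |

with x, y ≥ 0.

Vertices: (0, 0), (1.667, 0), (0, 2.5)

Evaluate the objective at each vertex of the feasible region:
  z(0, 0) = 0
  z(1.667, 0) = 1.667
  z(0, 2.5) = 2.5  ←
The maximum is at x = 0, y = 2.5.

(0, 2.5)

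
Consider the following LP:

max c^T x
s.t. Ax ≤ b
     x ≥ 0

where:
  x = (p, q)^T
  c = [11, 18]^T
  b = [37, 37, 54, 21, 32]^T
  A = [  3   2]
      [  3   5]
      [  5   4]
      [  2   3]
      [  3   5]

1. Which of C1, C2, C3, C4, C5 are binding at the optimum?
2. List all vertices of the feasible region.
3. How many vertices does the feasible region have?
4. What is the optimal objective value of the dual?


1. C4, C5
2. (0, 0), (10.5, 0), (9, 1), (0, 6.4)
3. 4
4. 117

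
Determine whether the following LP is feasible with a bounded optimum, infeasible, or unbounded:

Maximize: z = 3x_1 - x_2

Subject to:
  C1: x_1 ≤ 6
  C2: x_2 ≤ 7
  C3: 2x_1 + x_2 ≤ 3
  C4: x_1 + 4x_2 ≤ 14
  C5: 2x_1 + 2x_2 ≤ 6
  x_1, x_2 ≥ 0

Feasible with a bounded optimal solution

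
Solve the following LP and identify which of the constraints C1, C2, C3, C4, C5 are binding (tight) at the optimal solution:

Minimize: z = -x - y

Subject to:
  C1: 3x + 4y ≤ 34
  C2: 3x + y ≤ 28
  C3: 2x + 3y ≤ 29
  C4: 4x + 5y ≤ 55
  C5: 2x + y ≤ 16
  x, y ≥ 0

At x = 6, y = 4, compute slack b - a·x for each constraint:
  C1: 34 − 34 = 0  (binding)
  C2: 28 − 22 = 6  (slack)
  C3: 29 − 24 = 5  (slack)
  C4: 55 − 44 = 11  (slack)
  C5: 16 − 16 = 0  (binding)

Optimal: x = 6, y = 4
Binding: C1, C5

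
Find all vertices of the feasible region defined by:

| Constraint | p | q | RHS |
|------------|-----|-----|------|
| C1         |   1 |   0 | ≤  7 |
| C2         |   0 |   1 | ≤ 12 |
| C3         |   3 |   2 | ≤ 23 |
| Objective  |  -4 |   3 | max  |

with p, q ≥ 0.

(0, 0), (7, 0), (7, 1), (0, 11.5)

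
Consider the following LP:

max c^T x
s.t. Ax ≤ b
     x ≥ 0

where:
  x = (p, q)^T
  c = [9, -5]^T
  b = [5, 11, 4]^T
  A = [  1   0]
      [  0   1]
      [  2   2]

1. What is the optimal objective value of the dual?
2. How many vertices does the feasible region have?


1. 18
2. 3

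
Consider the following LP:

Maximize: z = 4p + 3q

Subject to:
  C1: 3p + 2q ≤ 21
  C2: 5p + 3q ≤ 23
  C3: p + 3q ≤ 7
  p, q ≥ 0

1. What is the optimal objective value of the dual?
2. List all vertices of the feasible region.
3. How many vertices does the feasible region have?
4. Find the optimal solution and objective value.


1. 19
2. (0, 0), (4.6, 0), (4, 1), (0, 2.333)
3. 4
4. p = 4, q = 1, z = 19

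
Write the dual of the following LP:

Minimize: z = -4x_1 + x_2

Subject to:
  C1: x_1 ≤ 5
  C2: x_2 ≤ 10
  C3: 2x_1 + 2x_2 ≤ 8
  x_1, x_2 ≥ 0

Primal min cᵀx s.t. Ax ≤ b, x ≥ 0  →  Dual max −bᵀy s.t. Aᵀy ≥ −c, y ≥ 0.

Maximize: z = -5y1 - 10y2 - 8y3

Subject to:
  y1 + 2y3 ≥ 4
  y2 + 2y3 ≥ -1
  y1, y2, y3 ≥ 0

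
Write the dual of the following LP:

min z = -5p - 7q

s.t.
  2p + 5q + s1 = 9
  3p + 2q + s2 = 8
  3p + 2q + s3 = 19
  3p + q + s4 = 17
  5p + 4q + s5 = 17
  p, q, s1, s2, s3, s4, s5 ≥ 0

Primal min cᵀx s.t. Ax ≤ b, x ≥ 0  →  Dual max −bᵀy s.t. Aᵀy ≥ −c, y ≥ 0.

Maximize: z = -9y1 - 8y2 - 19y3 - 17y4 - 17y5

Subject to:
  2y1 + 3y2 + 3y3 + 3y4 + 5y5 ≥ 5
  5y1 + 2y2 + 2y3 + y4 + 4y5 ≥ 7
  y1, y2, y3, y4, y5 ≥ 0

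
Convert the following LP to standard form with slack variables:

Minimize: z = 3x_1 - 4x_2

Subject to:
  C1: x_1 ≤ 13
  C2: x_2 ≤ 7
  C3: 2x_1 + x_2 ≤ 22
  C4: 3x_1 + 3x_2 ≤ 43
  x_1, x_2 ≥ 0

min z = 3x_1 - 4x_2

s.t.
  x_1 + s1 = 13
  x_2 + s2 = 7
  2x_1 + x_2 + s3 = 22
  3x_1 + 3x_2 + s4 = 43
  x_1, x_2, s1, s2, s3, s4 ≥ 0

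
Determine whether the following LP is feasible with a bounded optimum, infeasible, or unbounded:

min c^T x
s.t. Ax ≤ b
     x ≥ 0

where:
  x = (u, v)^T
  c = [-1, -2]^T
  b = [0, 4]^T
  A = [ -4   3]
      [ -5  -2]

Unbounded (objective can decrease without bound)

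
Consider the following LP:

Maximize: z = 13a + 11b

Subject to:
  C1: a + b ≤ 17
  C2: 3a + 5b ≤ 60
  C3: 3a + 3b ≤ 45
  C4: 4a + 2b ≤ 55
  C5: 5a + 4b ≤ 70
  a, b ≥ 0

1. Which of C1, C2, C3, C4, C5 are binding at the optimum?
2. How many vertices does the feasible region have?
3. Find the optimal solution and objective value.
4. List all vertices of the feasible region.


1. C3, C5
2. 6
3. a = 10, b = 5, z = 185
4. (0, 0), (13.75, 0), (13.33, 0.8333), (10, 5), (7.5, 7.5), (0, 12)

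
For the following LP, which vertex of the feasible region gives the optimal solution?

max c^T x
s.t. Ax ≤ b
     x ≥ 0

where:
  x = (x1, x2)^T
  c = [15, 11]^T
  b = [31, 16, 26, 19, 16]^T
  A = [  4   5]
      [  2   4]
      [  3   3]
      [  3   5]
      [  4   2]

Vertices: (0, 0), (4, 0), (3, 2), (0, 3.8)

Evaluate the objective at each vertex of the feasible region:
  z(0, 0) = 0
  z(4, 0) = 60
  z(3, 2) = 67  ←
  z(0, 3.8) = 41.8
The maximum is at x1 = 3, x2 = 2.

(3, 2)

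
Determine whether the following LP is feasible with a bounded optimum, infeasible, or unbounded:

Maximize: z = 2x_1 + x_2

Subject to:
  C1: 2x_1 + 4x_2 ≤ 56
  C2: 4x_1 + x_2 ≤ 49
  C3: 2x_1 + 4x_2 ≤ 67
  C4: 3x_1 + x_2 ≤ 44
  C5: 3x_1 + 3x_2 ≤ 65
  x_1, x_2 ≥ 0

Feasible with a bounded optimal solution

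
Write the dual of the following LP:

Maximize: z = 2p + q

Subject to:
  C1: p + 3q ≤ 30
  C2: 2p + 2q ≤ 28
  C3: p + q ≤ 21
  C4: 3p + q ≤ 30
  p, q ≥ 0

Primal max cᵀx s.t. Ax ≤ b, x ≥ 0  →  Dual min bᵀy s.t. Aᵀy ≥ c, y ≥ 0.

Minimize: z = 30y1 + 28y2 + 21y3 + 30y4

Subject to:
  y1 + 2y2 + y3 + 3y4 ≥ 2
  3y1 + 2y2 + y3 + y4 ≥ 1
  y1, y2, y3, y4 ≥ 0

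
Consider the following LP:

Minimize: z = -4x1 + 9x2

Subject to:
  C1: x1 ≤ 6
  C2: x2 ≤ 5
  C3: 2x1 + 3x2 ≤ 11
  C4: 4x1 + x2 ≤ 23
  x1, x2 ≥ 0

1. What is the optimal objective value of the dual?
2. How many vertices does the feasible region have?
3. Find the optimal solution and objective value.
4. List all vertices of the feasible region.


1. -22
2. 3
3. x1 = 5.5, x2 = 0, z = -22
4. (0, 0), (5.5, 0), (0, 3.667)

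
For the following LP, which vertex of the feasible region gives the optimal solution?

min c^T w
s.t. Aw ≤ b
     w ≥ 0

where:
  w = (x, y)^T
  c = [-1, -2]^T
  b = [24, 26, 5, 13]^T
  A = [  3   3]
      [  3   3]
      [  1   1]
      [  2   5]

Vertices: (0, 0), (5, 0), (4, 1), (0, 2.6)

Evaluate the objective at each vertex of the feasible region:
  z(0, 0) = 0
  z(5, 0) = -5
  z(4, 1) = -6  ←
  z(0, 2.6) = -5.2
The minimum is at x = 4, y = 1.

(4, 1)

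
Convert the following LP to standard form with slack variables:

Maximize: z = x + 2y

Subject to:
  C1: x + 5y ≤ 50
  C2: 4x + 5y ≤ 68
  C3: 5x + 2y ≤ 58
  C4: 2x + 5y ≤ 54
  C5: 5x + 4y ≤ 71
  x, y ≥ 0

max z = x + 2y

s.t.
  x + 5y + s1 = 50
  4x + 5y + s2 = 68
  5x + 2y + s3 = 58
  2x + 5y + s4 = 54
  5x + 4y + s5 = 71
  x, y, s1, s2, s3, s4, s5 ≥ 0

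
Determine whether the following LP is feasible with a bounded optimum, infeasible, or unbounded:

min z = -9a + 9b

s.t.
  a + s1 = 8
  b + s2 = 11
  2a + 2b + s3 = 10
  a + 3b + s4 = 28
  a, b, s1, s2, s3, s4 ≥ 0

Feasible with a bounded optimal solution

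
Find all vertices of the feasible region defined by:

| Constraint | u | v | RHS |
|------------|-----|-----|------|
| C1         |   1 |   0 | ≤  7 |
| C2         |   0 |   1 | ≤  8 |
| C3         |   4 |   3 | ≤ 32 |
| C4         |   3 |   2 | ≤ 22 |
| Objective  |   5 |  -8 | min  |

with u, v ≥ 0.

(0, 0), (7, 0), (7, 0.5), (2, 8), (0, 8)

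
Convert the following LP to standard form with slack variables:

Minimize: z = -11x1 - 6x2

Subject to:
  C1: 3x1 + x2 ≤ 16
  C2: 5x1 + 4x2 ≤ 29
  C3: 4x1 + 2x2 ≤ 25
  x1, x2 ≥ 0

min z = -11x1 - 6x2

s.t.
  3x1 + x2 + s1 = 16
  5x1 + 4x2 + s2 = 29
  4x1 + 2x2 + s3 = 25
  x1, x2, s1, s2, s3 ≥ 0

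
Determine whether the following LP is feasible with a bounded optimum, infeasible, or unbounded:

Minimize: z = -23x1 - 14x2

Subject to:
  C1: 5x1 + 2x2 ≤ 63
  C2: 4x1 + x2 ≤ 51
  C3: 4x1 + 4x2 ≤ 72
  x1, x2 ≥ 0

Feasible with a bounded optimal solution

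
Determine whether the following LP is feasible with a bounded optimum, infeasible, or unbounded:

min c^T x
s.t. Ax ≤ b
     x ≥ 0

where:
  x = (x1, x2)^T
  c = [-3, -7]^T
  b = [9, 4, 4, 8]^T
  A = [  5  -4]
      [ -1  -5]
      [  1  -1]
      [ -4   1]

Unbounded (objective can decrease without bound)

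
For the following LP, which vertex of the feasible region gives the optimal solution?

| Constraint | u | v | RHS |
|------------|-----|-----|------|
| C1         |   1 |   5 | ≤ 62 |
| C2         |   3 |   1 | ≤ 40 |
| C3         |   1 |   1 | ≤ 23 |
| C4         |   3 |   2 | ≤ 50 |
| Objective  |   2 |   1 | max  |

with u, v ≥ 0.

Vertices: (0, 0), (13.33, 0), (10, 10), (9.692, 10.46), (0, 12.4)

Evaluate the objective at each vertex of the feasible region:
  z(0, 0) = 0
  z(13.33, 0) = 26.67
  z(10, 10) = 30  ←
  z(9.692, 10.46) = 29.85
  z(0, 12.4) = 12.4
The maximum is at u = 10, v = 10.

(10, 10)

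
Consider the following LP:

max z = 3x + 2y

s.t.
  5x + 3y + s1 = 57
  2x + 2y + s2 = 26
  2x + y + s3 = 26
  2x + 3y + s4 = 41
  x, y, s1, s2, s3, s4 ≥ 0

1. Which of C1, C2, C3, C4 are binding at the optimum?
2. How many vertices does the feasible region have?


1. C1, C2
2. 4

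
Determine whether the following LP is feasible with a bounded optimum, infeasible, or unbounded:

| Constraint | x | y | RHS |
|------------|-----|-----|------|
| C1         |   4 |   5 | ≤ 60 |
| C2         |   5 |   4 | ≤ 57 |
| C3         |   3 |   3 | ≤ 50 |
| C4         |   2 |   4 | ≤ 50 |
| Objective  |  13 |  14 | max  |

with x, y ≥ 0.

Feasible with a bounded optimal solution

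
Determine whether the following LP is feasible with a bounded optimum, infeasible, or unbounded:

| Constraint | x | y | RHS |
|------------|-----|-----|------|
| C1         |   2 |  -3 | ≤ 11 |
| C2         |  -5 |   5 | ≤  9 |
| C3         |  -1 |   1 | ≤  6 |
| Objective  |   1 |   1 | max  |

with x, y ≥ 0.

Unbounded (objective can increase without bound)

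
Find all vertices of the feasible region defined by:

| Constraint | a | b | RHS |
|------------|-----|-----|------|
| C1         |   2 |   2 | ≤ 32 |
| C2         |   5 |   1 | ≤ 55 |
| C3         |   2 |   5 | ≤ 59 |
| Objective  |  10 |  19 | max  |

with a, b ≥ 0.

(0, 0), (11, 0), (9.75, 6.25), (7, 9), (0, 11.8)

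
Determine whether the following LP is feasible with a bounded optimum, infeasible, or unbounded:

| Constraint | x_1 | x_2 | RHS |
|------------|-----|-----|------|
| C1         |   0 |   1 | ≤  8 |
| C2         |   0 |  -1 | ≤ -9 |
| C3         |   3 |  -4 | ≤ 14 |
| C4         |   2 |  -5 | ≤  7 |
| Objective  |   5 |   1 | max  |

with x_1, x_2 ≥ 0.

Infeasible (no feasible solution exists)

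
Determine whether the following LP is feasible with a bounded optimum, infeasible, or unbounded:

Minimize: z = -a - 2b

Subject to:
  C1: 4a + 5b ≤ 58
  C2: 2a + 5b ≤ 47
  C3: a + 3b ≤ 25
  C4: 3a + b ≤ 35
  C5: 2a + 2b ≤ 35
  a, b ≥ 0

Feasible with a bounded optimal solution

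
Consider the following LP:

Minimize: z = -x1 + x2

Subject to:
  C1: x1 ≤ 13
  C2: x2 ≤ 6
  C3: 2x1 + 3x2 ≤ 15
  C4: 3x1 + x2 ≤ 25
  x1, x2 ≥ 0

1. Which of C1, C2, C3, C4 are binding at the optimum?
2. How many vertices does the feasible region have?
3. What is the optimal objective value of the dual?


1. C3
2. 3
3. -7.5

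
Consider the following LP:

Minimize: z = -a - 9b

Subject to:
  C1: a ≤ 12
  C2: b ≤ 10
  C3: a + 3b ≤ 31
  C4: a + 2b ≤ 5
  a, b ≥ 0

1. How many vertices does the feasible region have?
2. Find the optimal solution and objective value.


1. 3
2. a = 0, b = 2.5, z = -22.5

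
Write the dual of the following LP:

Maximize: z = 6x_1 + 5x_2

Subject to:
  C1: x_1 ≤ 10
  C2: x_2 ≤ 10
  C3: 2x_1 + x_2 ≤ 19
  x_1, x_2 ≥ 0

Primal max cᵀx s.t. Ax ≤ b, x ≥ 0  →  Dual min bᵀy s.t. Aᵀy ≥ c, y ≥ 0.

Minimize: z = 10y1 + 10y2 + 19y3

Subject to:
  y1 + 2y3 ≥ 6
  y2 + y3 ≥ 5
  y1, y2, y3 ≥ 0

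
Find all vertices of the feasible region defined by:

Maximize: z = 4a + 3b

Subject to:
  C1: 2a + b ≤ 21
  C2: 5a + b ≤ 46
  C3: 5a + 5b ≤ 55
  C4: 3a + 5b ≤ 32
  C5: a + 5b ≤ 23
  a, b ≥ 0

(0, 0), (9.2, 0), (9, 1), (4.5, 3.7), (0, 4.6)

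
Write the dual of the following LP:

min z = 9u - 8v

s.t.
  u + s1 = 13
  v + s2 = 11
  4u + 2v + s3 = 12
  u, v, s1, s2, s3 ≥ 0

Primal min cᵀx s.t. Ax ≤ b, x ≥ 0  →  Dual max −bᵀy s.t. Aᵀy ≥ −c, y ≥ 0.

Maximize: z = -13y1 - 11y2 - 12y3

Subject to:
  y1 + 4y3 ≥ -9
  y2 + 2y3 ≥ 8
  y1, y2, y3 ≥ 0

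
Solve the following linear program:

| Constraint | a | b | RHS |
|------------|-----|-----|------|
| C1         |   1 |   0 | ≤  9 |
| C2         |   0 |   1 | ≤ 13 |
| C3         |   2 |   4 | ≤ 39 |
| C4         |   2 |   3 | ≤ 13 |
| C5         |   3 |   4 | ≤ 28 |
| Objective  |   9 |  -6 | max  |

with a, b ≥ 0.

Evaluate the objective at each vertex of the feasible region:
  z(0, 0) = 0
  z(6.5, 0) = 58.5  ←
  z(0, 4.333) = -26
The maximum is at a = 6.5, b = 0.

a = 6.5, b = 0, z = 58.5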